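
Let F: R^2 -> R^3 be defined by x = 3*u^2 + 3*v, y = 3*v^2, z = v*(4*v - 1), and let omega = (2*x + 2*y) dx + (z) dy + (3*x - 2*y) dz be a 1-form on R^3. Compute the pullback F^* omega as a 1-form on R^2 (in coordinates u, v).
F^* omega = (36*u*(u^2 + v^2 + v)) du + (72*u^2*v + 9*u^2 - 24*v^3 + 90*v^2 + 9*v) dv

Using F^*(f dg) = (f ∘ F) d(g ∘ F), substitute each coordinate x_i by F_i(u, v) in f_i, and replace dx_i by d F_i = (∂F_i/∂u) du + (∂F_i/∂v) dv.
  For the x component: f_1(F) = 6*u^2 + 6*v^2 + 6*v; d F_1 = (6*u) du + (3) dv
  For the y component: f_2(F) = v*(4*v - 1); d F_2 = (0) du + (6*v) dv
  For the z component: f_3(F) = 9*u^2 - 6*v^2 + 9*v; d F_3 = (0) du + (8*v - 1) dv
Combining and collecting du, dv coefficients:
  coeff of du: 36*u*(u^2 + v^2 + v)
  coeff of dv: 72*u^2*v + 9*u^2 - 24*v^3 + 90*v^2 + 9*v
F^* omega = (36*u*(u^2 + v^2 + v)) du + (72*u^2*v + 9*u^2 - 24*v^3 + 90*v^2 + 9*v) dv.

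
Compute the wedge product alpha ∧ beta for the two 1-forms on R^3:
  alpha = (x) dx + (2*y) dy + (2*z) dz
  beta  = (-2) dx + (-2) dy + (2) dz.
alpha ∧ beta = (-2*x + 4*y) dx ∧ dy + (2*x + 4*z) dx ∧ dz + (4*y + 4*z) dy ∧ dz

Distribute the wedge, using dx_i ∧ dx_j = -dx_j ∧ dx_i and dx_i ∧ dx_i = 0. For each pair (i, j) with i < j, the coefficient of dx_i ∧ dx_j in alpha ∧ beta is (alpha_i * beta_j - alpha_j * beta_i). Collecting: alpha ∧ beta = (-2*x + 4*y) dx ∧ dy + (2*x + 4*z) dx ∧ dz + (4*y + 4*z) dy ∧ dz.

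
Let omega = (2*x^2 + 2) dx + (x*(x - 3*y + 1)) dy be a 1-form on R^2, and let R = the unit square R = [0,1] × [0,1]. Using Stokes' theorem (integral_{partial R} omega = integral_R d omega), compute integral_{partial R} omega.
integral_(partial R) omega = 1/2

Stokes: integral_partial_R omega = integral_R d omega with d omega = (∂Q/∂x - ∂P/∂y) dx ∧ dy.
  ∂Q/∂x = 2*x - 3*y + 1
  ∂P/∂y = 0
  integrand = ∂Q/∂x - ∂P/∂y = 2*x - 3*y + 1.
Integrating over R: integral_0^1 integral_0^1 (2*x - 3*y + 1) dx dy = 1/2.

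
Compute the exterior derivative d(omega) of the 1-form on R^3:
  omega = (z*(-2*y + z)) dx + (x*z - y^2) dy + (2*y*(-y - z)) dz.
d(omega) = (3*z) dx ∧ dy + (2*y - 2*z) dx ∧ dz + (-x - 4*y - 2*z) dy ∧ dz

For a 1-form omega = sum_i f_i dx_i, the exterior derivative is
  d(omega) = sum_{i < j} (∂f_j/∂x_i - ∂f_i/∂x_j) dx_i ∧ dx_j.
  coefficient of dx ∧ dy: ∂f_2/∂x - ∂f_1/∂y = ∂(x*z - y^2)/∂x - ∂(z*(-2*y + z))/∂y = 3*z
  coefficient of dx ∧ dz: ∂f_3/∂x - ∂f_1/∂z = ∂(2*y*(-y - z))/∂x - ∂(z*(-2*y + z))/∂z = 2*y - 2*z
  coefficient of dy ∧ dz: ∂f_3/∂y - ∂f_2/∂z = ∂(2*y*(-y - z))/∂y - ∂(x*z - y^2)/∂z = -x - 4*y - 2*z
Assembling: d(omega) = (3*z) dx ∧ dy + (2*y - 2*z) dx ∧ dz + (-x - 4*y - 2*z) dy ∧ dz.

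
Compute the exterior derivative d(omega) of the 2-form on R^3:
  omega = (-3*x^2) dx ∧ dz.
d(omega) = 0

For a 2-form omega = sum_{i<j} g_{ij} dx_i ∧ dx_j, the exterior derivative is
  d(omega) = sum_{i<j} d(g_{ij}) ∧ dx_i ∧ dx_j = sum_{i<j, k} (∂g_{ij}/∂x_k) dx_k ∧ dx_i ∧ dx_j.
Expand each term, using dx_k ∧ dx_i ∧ dx_j = sgn(permutation) dx_{(a)} ∧ dx_{(b)} ∧ dx_{(c)} with (a < b < c) sorted:

Collecting like 3-forms: d(omega) = 0.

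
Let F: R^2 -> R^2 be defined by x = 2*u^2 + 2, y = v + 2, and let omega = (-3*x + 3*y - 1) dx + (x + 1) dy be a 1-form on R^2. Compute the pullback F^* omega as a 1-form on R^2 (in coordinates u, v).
F^* omega = (4*u*(-6*u^2 + 3*v - 1)) du + (2*u^2 + 3) dv

Using F^*(f dg) = (f ∘ F) d(g ∘ F), substitute each coordinate x_i by F_i(u, v) in f_i, and replace dx_i by d F_i = (∂F_i/∂u) du + (∂F_i/∂v) dv.
  For the x component: f_1(F) = -6*u^2 + 3*v - 1; d F_1 = (4*u) du + (0) dv
  For the y component: f_2(F) = 2*u^2 + 3; d F_2 = (0) du + (1) dv
Combining and collecting du, dv coefficients:
  coeff of du: 4*u*(-6*u^2 + 3*v - 1)
  coeff of dv: 2*u^2 + 3
F^* omega = (4*u*(-6*u^2 + 3*v - 1)) du + (2*u^2 + 3) dv.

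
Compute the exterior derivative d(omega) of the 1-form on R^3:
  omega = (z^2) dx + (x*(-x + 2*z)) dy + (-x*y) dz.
d(omega) = (-2*x + 2*z) dx ∧ dy + (-y - 2*z) dx ∧ dz + (-3*x) dy ∧ dz

For a 1-form omega = sum_i f_i dx_i, the exterior derivative is
  d(omega) = sum_{i < j} (∂f_j/∂x_i - ∂f_i/∂x_j) dx_i ∧ dx_j.
  coefficient of dx ∧ dy: ∂f_2/∂x - ∂f_1/∂y = ∂(x*(-x + 2*z))/∂x - ∂(z^2)/∂y = -2*x + 2*z
  coefficient of dx ∧ dz: ∂f_3/∂x - ∂f_1/∂z = ∂(-x*y)/∂x - ∂(z^2)/∂z = -y - 2*z
  coefficient of dy ∧ dz: ∂f_3/∂y - ∂f_2/∂z = ∂(-x*y)/∂y - ∂(x*(-x + 2*z))/∂z = -3*x
Assembling: d(omega) = (-2*x + 2*z) dx ∧ dy + (-y - 2*z) dx ∧ dz + (-3*x) dy ∧ dz.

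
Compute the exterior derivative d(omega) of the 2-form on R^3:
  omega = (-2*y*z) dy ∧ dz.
d(omega) = 0

For a 2-form omega = sum_{i<j} g_{ij} dx_i ∧ dx_j, the exterior derivative is
  d(omega) = sum_{i<j} d(g_{ij}) ∧ dx_i ∧ dx_j = sum_{i<j, k} (∂g_{ij}/∂x_k) dx_k ∧ dx_i ∧ dx_j.
Expand each term, using dx_k ∧ dx_i ∧ dx_j = sgn(permutation) dx_{(a)} ∧ dx_{(b)} ∧ dx_{(c)} with (a < b < c) sorted:

Collecting like 3-forms: d(omega) = 0.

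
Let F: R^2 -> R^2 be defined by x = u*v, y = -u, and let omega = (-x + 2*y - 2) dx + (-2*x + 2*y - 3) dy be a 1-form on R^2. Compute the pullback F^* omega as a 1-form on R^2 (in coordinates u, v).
F^* omega = (-u*v^2 + 2*u - 2*v + 3) du + (u*(-u*v - 2*u - 2)) dv

Using F^*(f dg) = (f ∘ F) d(g ∘ F), substitute each coordinate x_i by F_i(u, v) in f_i, and replace dx_i by d F_i = (∂F_i/∂u) du + (∂F_i/∂v) dv.
  For the x component: f_1(F) = -u*v - 2*u - 2; d F_1 = (v) du + (u) dv
  For the y component: f_2(F) = -2*u*v - 2*u - 3; d F_2 = (-1) du + (0) dv
Combining and collecting du, dv coefficients:
  coeff of du: -u*v^2 + 2*u - 2*v + 3
  coeff of dv: u*(-u*v - 2*u - 2)
F^* omega = (-u*v^2 + 2*u - 2*v + 3) du + (u*(-u*v - 2*u - 2)) dv.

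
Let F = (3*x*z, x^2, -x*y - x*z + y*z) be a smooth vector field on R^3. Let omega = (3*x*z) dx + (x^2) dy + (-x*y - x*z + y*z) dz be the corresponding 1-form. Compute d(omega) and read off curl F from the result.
d(omega) = (-x + z) dy ∧ dz + (3*x + y + z) dz ∧ dx + (2*x) dx ∧ dy; curl F = (-x + z, 3*x + y + z, 2*x)

d omega = sum_{i<j} (∂f_j/∂x_i - ∂f_i/∂x_j) dx_i ∧ dx_j. Under the identification (dy ∧ dz, dz ∧ dx, dx ∧ dy) ↔ (e_x, e_y, e_z), the coefficients are exactly the components of curl F. Compute:
  ∂R/∂y - ∂Q/∂z = (-x + z) - (0) = -x + z
  ∂P/∂z - ∂R/∂x = (3*x) - (-y - z) = 3*x + y + z
  ∂Q/∂x - ∂P/∂y = (2*x) - (0) = 2*x.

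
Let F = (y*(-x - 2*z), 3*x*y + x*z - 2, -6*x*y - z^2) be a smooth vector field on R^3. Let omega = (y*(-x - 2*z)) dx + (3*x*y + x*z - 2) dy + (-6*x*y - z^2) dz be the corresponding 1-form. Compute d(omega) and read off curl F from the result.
d(omega) = (-7*x) dy ∧ dz + (4*y) dz ∧ dx + (x + 3*y + 3*z) dx ∧ dy; curl F = (-7*x, 4*y, x + 3*y + 3*z)

d omega = sum_{i<j} (∂f_j/∂x_i - ∂f_i/∂x_j) dx_i ∧ dx_j. Under the identification (dy ∧ dz, dz ∧ dx, dx ∧ dy) ↔ (e_x, e_y, e_z), the coefficients are exactly the components of curl F. Compute:
  ∂R/∂y - ∂Q/∂z = (-6*x) - (x) = -7*x
  ∂P/∂z - ∂R/∂x = (-2*y) - (-6*y) = 4*y
  ∂Q/∂x - ∂P/∂y = (3*y + z) - (-x - 2*z) = x + 3*y + 3*z.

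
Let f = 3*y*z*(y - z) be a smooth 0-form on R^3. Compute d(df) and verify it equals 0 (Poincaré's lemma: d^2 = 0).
d(df) = 0

Step 1: df = sum_i (∂f/∂x_i) dx_i = (0) dx + (3*z*(2*y - z)) dy + (3*y*(y - 2*z)) dz.
Step 2: Apply d again. Using the 1-form formula, the coefficient of dx ∧ dy in d(df) is ∂^2 f/∂x ∂y - ∂^2 f/∂y ∂x = (0) - (0) = 0 (equality of mixed partials for smooth f).
Similarly for dx ∧ dz and dy ∧ dz — all coefficients vanish. So d(df) = 0.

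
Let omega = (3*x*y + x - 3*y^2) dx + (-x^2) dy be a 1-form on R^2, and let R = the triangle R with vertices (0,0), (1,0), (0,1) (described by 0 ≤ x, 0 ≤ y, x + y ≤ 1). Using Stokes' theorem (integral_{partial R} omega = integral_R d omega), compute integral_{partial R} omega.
integral_(partial R) omega = 1/6

Stokes: integral_partial_R omega = integral_R d omega with d omega = (∂Q/∂x - ∂P/∂y) dx ∧ dy.
  ∂Q/∂x = -2*x
  ∂P/∂y = 3*x - 6*y
  integrand = ∂Q/∂x - ∂P/∂y = -5*x + 6*y.
Integrating over R: integral_0^1 integral_0^{1-x} (-5*x + 6*y) dy dx = 1/6.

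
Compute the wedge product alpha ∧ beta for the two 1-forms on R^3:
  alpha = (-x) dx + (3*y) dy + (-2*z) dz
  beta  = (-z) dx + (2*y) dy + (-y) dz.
alpha ∧ beta = (y*(-2*x + 3*z)) dx ∧ dy + (x*y - 2*z^2) dx ∧ dz + (y*(-3*y + 4*z)) dy ∧ dz

Distribute the wedge, using dx_i ∧ dx_j = -dx_j ∧ dx_i and dx_i ∧ dx_i = 0. For each pair (i, j) with i < j, the coefficient of dx_i ∧ dx_j in alpha ∧ beta is (alpha_i * beta_j - alpha_j * beta_i). Collecting: alpha ∧ beta = (y*(-2*x + 3*z)) dx ∧ dy + (x*y - 2*z^2) dx ∧ dz + (y*(-3*y + 4*z)) dy ∧ dz.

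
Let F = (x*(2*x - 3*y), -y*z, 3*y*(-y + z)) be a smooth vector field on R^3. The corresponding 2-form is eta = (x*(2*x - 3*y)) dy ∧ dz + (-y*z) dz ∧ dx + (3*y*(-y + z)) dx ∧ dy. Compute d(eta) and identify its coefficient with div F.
d(eta) = (4*x - z) dx ∧ dy ∧ dz; div F = 4*x - z

For a 2-form in R^3 of the form above, applying d gives a 3-form with coefficient ∂P/∂x + ∂Q/∂y + ∂R/∂z:
  ∂P/∂x = 4*x - 3*y
  ∂Q/∂y = -z
  ∂R/∂z = 3*y
Sum = 4*x - z, which is exactly div F.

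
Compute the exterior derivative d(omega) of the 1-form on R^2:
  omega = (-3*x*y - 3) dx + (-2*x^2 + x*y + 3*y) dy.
d(omega) = (-x + y) dx ∧ dy

For a 1-form omega = sum_i f_i dx_i, the exterior derivative is
  d(omega) = sum_{i < j} (∂f_j/∂x_i - ∂f_i/∂x_j) dx_i ∧ dx_j.
  coefficient of dx ∧ dy: ∂f_2/∂x - ∂f_1/∂y = ∂(-2*x^2 + x*y + 3*y)/∂x - ∂(-3*x*y - 3)/∂y = -x + y
Assembling: d(omega) = (-x + y) dx ∧ dy.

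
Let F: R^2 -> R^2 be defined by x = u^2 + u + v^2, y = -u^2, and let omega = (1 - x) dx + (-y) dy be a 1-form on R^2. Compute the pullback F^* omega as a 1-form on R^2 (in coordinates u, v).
F^* omega = (-4*u^3 - 3*u^2 - 2*u*v^2 + u - v^2 + 1) du + (2*v*(-u^2 - u - v^2 + 1)) dv

Using F^*(f dg) = (f ∘ F) d(g ∘ F), substitute each coordinate x_i by F_i(u, v) in f_i, and replace dx_i by d F_i = (∂F_i/∂u) du + (∂F_i/∂v) dv.
  For the x component: f_1(F) = -u^2 - u - v^2 + 1; d F_1 = (2*u + 1) du + (2*v) dv
  For the y component: f_2(F) = u^2; d F_2 = (-2*u) du + (0) dv
Combining and collecting du, dv coefficients:
  coeff of du: -4*u^3 - 3*u^2 - 2*u*v^2 + u - v^2 + 1
  coeff of dv: 2*v*(-u^2 - u - v^2 + 1)
F^* omega = (-4*u^3 - 3*u^2 - 2*u*v^2 + u - v^2 + 1) du + (2*v*(-u^2 - u - v^2 + 1)) dv.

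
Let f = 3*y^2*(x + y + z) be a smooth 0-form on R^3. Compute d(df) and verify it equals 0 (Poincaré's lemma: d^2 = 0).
d(df) = 0

Step 1: df = sum_i (∂f/∂x_i) dx_i = (3*y^2) dx + (3*y*(2*x + 3*y + 2*z)) dy + (3*y^2) dz.
Step 2: Apply d again. Using the 1-form formula, the coefficient of dx ∧ dy in d(df) is ∂^2 f/∂x ∂y - ∂^2 f/∂y ∂x = (6*y) - (6*y) = 0 (equality of mixed partials for smooth f).
Similarly for dx ∧ dz and dy ∧ dz — all coefficients vanish. So d(df) = 0.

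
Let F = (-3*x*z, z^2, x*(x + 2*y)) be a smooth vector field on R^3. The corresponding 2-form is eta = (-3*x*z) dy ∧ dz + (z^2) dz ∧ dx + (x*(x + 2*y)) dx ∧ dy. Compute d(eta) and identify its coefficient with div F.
d(eta) = (-3*z) dx ∧ dy ∧ dz; div F = -3*z

For a 2-form in R^3 of the form above, applying d gives a 3-form with coefficient ∂P/∂x + ∂Q/∂y + ∂R/∂z:
  ∂P/∂x = -3*z
  ∂Q/∂y = 0
  ∂R/∂z = 0
Sum = -3*z, which is exactly div F.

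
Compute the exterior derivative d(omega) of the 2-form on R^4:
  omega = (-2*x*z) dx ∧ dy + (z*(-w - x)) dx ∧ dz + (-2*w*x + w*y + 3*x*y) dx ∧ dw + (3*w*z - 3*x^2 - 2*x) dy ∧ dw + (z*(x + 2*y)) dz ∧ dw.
d(omega) = (-2*x) dx ∧ dy ∧ dz + (-w - 9*x - 2) dx ∧ dy ∧ dw + (-3*w + 2*z) dy ∧ dz ∧ dw

For a 2-form omega = sum_{i<j} g_{ij} dx_i ∧ dx_j, the exterior derivative is
  d(omega) = sum_{i<j} d(g_{ij}) ∧ dx_i ∧ dx_j = sum_{i<j, k} (∂g_{ij}/∂x_k) dx_k ∧ dx_i ∧ dx_j.
Expand each term, using dx_k ∧ dx_i ∧ dx_j = sgn(permutation) dx_{(a)} ∧ dx_{(b)} ∧ dx_{(c)} with (a < b < c) sorted:
  d(-2*x*z) includes (∂/∂z)(-2*x*z) dz = (-2*x) dz, which multiplied by dx ∧ dy gives (-2*x) dx ∧ dy ∧ dz
  d(z*(-w - x)) includes (∂/∂w)(z*(-w - x)) dw = (-z) dw, which multiplied by dx ∧ dz gives (-z) dx ∧ dz ∧ dw
  d(-2*w*x + w*y + 3*x*y) includes (∂/∂y)(-2*w*x + w*y + 3*x*y) dy = (w + 3*x) dy, which multiplied by dx ∧ dw gives (-w - 3*x) dx ∧ dy ∧ dw
  d(3*w*z - 3*x^2 - 2*x) includes (∂/∂x)(3*w*z - 3*x^2 - 2*x) dx = (-6*x - 2) dx, which multiplied by dy ∧ dw gives (-6*x - 2) dx ∧ dy ∧ dw
  d(3*w*z - 3*x^2 - 2*x) includes (∂/∂z)(3*w*z - 3*x^2 - 2*x) dz = (3*w) dz, which multiplied by dy ∧ dw gives (-3*w) dy ∧ dz ∧ dw
  d(z*(x + 2*y)) includes (∂/∂x)(z*(x + 2*y)) dx = (z) dx, which multiplied by dz ∧ dw gives (z) dx ∧ dz ∧ dw
  d(z*(x + 2*y)) includes (∂/∂y)(z*(x + 2*y)) dy = (2*z) dy, which multiplied by dz ∧ dw gives (2*z) dy ∧ dz ∧ dw
Collecting like 3-forms: d(omega) = (-2*x) dx ∧ dy ∧ dz + (-w - 9*x - 2) dx ∧ dy ∧ dw + (-3*w + 2*z) dy ∧ dz ∧ dw.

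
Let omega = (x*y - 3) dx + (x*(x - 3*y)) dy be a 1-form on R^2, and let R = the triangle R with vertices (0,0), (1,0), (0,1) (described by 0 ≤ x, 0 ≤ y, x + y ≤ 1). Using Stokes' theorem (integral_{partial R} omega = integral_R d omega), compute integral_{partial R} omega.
integral_(partial R) omega = -1/3

Stokes: integral_partial_R omega = integral_R d omega with d omega = (∂Q/∂x - ∂P/∂y) dx ∧ dy.
  ∂Q/∂x = 2*x - 3*y
  ∂P/∂y = x
  integrand = ∂Q/∂x - ∂P/∂y = x - 3*y.
Integrating over R: integral_0^1 integral_0^{1-x} (x - 3*y) dy dx = -1/3.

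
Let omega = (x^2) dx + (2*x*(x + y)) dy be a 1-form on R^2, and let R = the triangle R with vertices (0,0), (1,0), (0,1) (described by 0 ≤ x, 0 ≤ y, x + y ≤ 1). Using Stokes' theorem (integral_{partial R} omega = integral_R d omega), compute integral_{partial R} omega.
integral_(partial R) omega = 1

Stokes: integral_partial_R omega = integral_R d omega with d omega = (∂Q/∂x - ∂P/∂y) dx ∧ dy.
  ∂Q/∂x = 4*x + 2*y
  ∂P/∂y = 0
  integrand = ∂Q/∂x - ∂P/∂y = 4*x + 2*y.
Integrating over R: integral_0^1 integral_0^{1-x} (4*x + 2*y) dy dx = 1.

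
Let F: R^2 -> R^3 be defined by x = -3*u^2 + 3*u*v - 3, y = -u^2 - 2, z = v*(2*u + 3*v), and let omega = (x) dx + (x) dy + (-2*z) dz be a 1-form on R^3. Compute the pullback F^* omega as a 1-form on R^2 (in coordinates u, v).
F^* omega = (24*u^3 - 33*u^2*v + u*v^2 + 24*u - 12*v^3 - 9*v) du + (-9*u^3 + u^2*v - 36*u*v^2 - 9*u - 36*v^3) dv

Using F^*(f dg) = (f ∘ F) d(g ∘ F), substitute each coordinate x_i by F_i(u, v) in f_i, and replace dx_i by d F_i = (∂F_i/∂u) du + (∂F_i/∂v) dv.
  For the x component: f_1(F) = -3*u^2 + 3*u*v - 3; d F_1 = (-6*u + 3*v) du + (3*u) dv
  For the y component: f_2(F) = -3*u^2 + 3*u*v - 3; d F_2 = (-2*u) du + (0) dv
  For the z component: f_3(F) = 2*v*(-2*u - 3*v); d F_3 = (2*v) du + (2*u + 6*v) dv
Combining and collecting du, dv coefficients:
  coeff of du: 24*u^3 - 33*u^2*v + u*v^2 + 24*u - 12*v^3 - 9*v
  coeff of dv: -9*u^3 + u^2*v - 36*u*v^2 - 9*u - 36*v^3
F^* omega = (24*u^3 - 33*u^2*v + u*v^2 + 24*u - 12*v^3 - 9*v) du + (-9*u^3 + u^2*v - 36*u*v^2 - 9*u - 36*v^3) dv.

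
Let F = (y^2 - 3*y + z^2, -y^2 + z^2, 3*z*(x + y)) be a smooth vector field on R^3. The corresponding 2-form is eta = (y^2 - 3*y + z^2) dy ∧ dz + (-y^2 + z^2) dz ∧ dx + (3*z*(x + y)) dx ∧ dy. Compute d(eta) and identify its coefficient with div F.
d(eta) = (3*x + y) dx ∧ dy ∧ dz; div F = 3*x + y

For a 2-form in R^3 of the form above, applying d gives a 3-form with coefficient ∂P/∂x + ∂Q/∂y + ∂R/∂z:
  ∂P/∂x = 0
  ∂Q/∂y = -2*y
  ∂R/∂z = 3*x + 3*y
Sum = 3*x + y, which is exactly div F.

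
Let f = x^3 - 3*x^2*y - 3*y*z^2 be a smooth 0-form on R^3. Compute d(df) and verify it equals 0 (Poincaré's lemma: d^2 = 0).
d(df) = 0

Step 1: df = sum_i (∂f/∂x_i) dx_i = (3*x*(x - 2*y)) dx + (-3*x^2 - 3*z^2) dy + (-6*y*z) dz.
Step 2: Apply d again. Using the 1-form formula, the coefficient of dx ∧ dy in d(df) is ∂^2 f/∂x ∂y - ∂^2 f/∂y ∂x = (-6*x) - (-6*x) = 0 (equality of mixed partials for smooth f).
Similarly for dx ∧ dz and dy ∧ dz — all coefficients vanish. So d(df) = 0.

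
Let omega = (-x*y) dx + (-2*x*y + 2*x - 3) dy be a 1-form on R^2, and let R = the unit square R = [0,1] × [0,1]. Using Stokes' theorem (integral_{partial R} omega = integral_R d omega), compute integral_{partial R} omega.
integral_(partial R) omega = 3/2

Stokes: integral_partial_R omega = integral_R d omega with d omega = (∂Q/∂x - ∂P/∂y) dx ∧ dy.
  ∂Q/∂x = 2 - 2*y
  ∂P/∂y = -x
  integrand = ∂Q/∂x - ∂P/∂y = x - 2*y + 2.
Integrating over R: integral_0^1 integral_0^1 (x - 2*y + 2) dx dy = 3/2.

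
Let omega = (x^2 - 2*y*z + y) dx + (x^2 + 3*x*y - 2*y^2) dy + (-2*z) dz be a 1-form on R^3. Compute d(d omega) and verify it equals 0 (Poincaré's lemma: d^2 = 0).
d(d omega) = 0

Step 1: d omega = sum_{i<j} (∂f_j/∂x_i - ∂f_i/∂x_j) dx_i ∧ dx_j:
  coeff of dx ∧ dy: 2*x + 3*y + 2*z - 1
  coeff of dx ∧ dz: 2*y
  coeff of dy ∧ dz: 0
Step 2: Apply d again to each 2-form coefficient. The only possible 3-form in R^3 is dx ∧ dy ∧ dz, with coefficient
  ∂(coeff of dy∧dz)/∂x - ∂(coeff of dx∧dz)/∂y + ∂(coeff of dx∧dy)/∂z
  = ∂/∂x (0) - ∂/∂y (2*y) + ∂/∂z (2*x + 3*y + 2*z - 1).
Each of these terms simplifies to sums of mixed partials that cancel in pairs. The result is 0 (by equality of mixed partials for smooth functions — Schwarz / Clairaut).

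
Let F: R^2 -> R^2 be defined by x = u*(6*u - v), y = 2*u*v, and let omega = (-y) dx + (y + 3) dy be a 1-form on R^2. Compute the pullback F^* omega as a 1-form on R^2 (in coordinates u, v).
F^* omega = (6*v*(-4*u^2 + u*v + 1)) du + (6*u*(u*v + 1)) dv

Using F^*(f dg) = (f ∘ F) d(g ∘ F), substitute each coordinate x_i by F_i(u, v) in f_i, and replace dx_i by d F_i = (∂F_i/∂u) du + (∂F_i/∂v) dv.
  For the x component: f_1(F) = -2*u*v; d F_1 = (12*u - v) du + (-u) dv
  For the y component: f_2(F) = 2*u*v + 3; d F_2 = (2*v) du + (2*u) dv
Combining and collecting du, dv coefficients:
  coeff of du: 6*v*(-4*u^2 + u*v + 1)
  coeff of dv: 6*u*(u*v + 1)
F^* omega = (6*v*(-4*u^2 + u*v + 1)) du + (6*u*(u*v + 1)) dv.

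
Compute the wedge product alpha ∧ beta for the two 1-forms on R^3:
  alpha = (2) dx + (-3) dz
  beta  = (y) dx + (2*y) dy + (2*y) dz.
alpha ∧ beta = (4*y) dx ∧ dy + (7*y) dx ∧ dz + (6*y) dy ∧ dz

Distribute the wedge, using dx_i ∧ dx_j = -dx_j ∧ dx_i and dx_i ∧ dx_i = 0. For each pair (i, j) with i < j, the coefficient of dx_i ∧ dx_j in alpha ∧ beta is (alpha_i * beta_j - alpha_j * beta_i). Collecting: alpha ∧ beta = (4*y) dx ∧ dy + (7*y) dx ∧ dz + (6*y) dy ∧ dz.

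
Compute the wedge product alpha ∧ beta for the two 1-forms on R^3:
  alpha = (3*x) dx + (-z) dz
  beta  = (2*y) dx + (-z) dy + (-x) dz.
alpha ∧ beta = (-3*x*z) dx ∧ dy + (-3*x^2 + 2*y*z) dx ∧ dz + (-z^2) dy ∧ dz

Distribute the wedge, using dx_i ∧ dx_j = -dx_j ∧ dx_i and dx_i ∧ dx_i = 0. For each pair (i, j) with i < j, the coefficient of dx_i ∧ dx_j in alpha ∧ beta is (alpha_i * beta_j - alpha_j * beta_i). Collecting: alpha ∧ beta = (-3*x*z) dx ∧ dy + (-3*x^2 + 2*y*z) dx ∧ dz + (-z^2) dy ∧ dz.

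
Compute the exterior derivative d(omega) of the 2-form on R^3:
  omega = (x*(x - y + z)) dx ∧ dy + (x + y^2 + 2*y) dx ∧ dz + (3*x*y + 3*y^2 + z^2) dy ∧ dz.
d(omega) = (x + y - 2) dx ∧ dy ∧ dz

For a 2-form omega = sum_{i<j} g_{ij} dx_i ∧ dx_j, the exterior derivative is
  d(omega) = sum_{i<j} d(g_{ij}) ∧ dx_i ∧ dx_j = sum_{i<j, k} (∂g_{ij}/∂x_k) dx_k ∧ dx_i ∧ dx_j.
Expand each term, using dx_k ∧ dx_i ∧ dx_j = sgn(permutation) dx_{(a)} ∧ dx_{(b)} ∧ dx_{(c)} with (a < b < c) sorted:
  d(x*(x - y + z)) includes (∂/∂z)(x*(x - y + z)) dz = (x) dz, which multiplied by dx ∧ dy gives (x) dx ∧ dy ∧ dz
  d(x + y^2 + 2*y) includes (∂/∂y)(x + y^2 + 2*y) dy = (2*y + 2) dy, which multiplied by dx ∧ dz gives (-2*y - 2) dx ∧ dy ∧ dz
  d(3*x*y + 3*y^2 + z^2) includes (∂/∂x)(3*x*y + 3*y^2 + z^2) dx = (3*y) dx, which multiplied by dy ∧ dz gives (3*y) dx ∧ dy ∧ dz
Collecting like 3-forms: d(omega) = (x + y - 2) dx ∧ dy ∧ dz.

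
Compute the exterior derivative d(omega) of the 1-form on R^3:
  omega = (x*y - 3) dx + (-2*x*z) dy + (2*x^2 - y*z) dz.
d(omega) = (-x - 2*z) dx ∧ dy + (4*x) dx ∧ dz + (2*x - z) dy ∧ dz

For a 1-form omega = sum_i f_i dx_i, the exterior derivative is
  d(omega) = sum_{i < j} (∂f_j/∂x_i - ∂f_i/∂x_j) dx_i ∧ dx_j.
  coefficient of dx ∧ dy: ∂f_2/∂x - ∂f_1/∂y = ∂(-2*x*z)/∂x - ∂(x*y - 3)/∂y = -x - 2*z
  coefficient of dx ∧ dz: ∂f_3/∂x - ∂f_1/∂z = ∂(2*x^2 - y*z)/∂x - ∂(x*y - 3)/∂z = 4*x
  coefficient of dy ∧ dz: ∂f_3/∂y - ∂f_2/∂z = ∂(2*x^2 - y*z)/∂y - ∂(-2*x*z)/∂z = 2*x - z
Assembling: d(omega) = (-x - 2*z) dx ∧ dy + (4*x) dx ∧ dz + (2*x - z) dy ∧ dz.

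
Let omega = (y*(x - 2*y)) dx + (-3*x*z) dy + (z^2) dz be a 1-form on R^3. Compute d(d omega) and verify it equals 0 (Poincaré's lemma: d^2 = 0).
d(d omega) = 0

Step 1: d omega = sum_{i<j} (∂f_j/∂x_i - ∂f_i/∂x_j) dx_i ∧ dx_j:
  coeff of dx ∧ dy: -x + 4*y - 3*z
  coeff of dx ∧ dz: 0
  coeff of dy ∧ dz: 3*x
Step 2: Apply d again to each 2-form coefficient. The only possible 3-form in R^3 is dx ∧ dy ∧ dz, with coefficient
  ∂(coeff of dy∧dz)/∂x - ∂(coeff of dx∧dz)/∂y + ∂(coeff of dx∧dy)/∂z
  = ∂/∂x (3*x) - ∂/∂y (0) + ∂/∂z (-x + 4*y - 3*z).
Each of these terms simplifies to sums of mixed partials that cancel in pairs. The result is 0 (by equality of mixed partials for smooth functions — Schwarz / Clairaut).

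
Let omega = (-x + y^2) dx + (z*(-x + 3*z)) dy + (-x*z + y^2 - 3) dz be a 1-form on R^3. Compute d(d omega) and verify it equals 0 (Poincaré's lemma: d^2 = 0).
d(d omega) = 0

Step 1: d omega = sum_{i<j} (∂f_j/∂x_i - ∂f_i/∂x_j) dx_i ∧ dx_j:
  coeff of dx ∧ dy: -2*y - z
  coeff of dx ∧ dz: -z
  coeff of dy ∧ dz: x + 2*y - 6*z
Step 2: Apply d again to each 2-form coefficient. The only possible 3-form in R^3 is dx ∧ dy ∧ dz, with coefficient
  ∂(coeff of dy∧dz)/∂x - ∂(coeff of dx∧dz)/∂y + ∂(coeff of dx∧dy)/∂z
  = ∂/∂x (x + 2*y - 6*z) - ∂/∂y (-z) + ∂/∂z (-2*y - z).
Each of these terms simplifies to sums of mixed partials that cancel in pairs. The result is 0 (by equality of mixed partials for smooth functions — Schwarz / Clairaut).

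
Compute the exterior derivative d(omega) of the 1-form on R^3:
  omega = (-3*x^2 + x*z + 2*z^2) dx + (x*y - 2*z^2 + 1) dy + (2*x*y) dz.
d(omega) = (y) dx ∧ dy + (-x + 2*y - 4*z) dx ∧ dz + (2*x + 4*z) dy ∧ dz

For a 1-form omega = sum_i f_i dx_i, the exterior derivative is
  d(omega) = sum_{i < j} (∂f_j/∂x_i - ∂f_i/∂x_j) dx_i ∧ dx_j.
  coefficient of dx ∧ dy: ∂f_2/∂x - ∂f_1/∂y = ∂(x*y - 2*z^2 + 1)/∂x - ∂(-3*x^2 + x*z + 2*z^2)/∂y = y
  coefficient of dx ∧ dz: ∂f_3/∂x - ∂f_1/∂z = ∂(2*x*y)/∂x - ∂(-3*x^2 + x*z + 2*z^2)/∂z = -x + 2*y - 4*z
  coefficient of dy ∧ dz: ∂f_3/∂y - ∂f_2/∂z = ∂(2*x*y)/∂y - ∂(x*y - 2*z^2 + 1)/∂z = 2*x + 4*z
Assembling: d(omega) = (y) dx ∧ dy + (-x + 2*y - 4*z) dx ∧ dz + (2*x + 4*z) dy ∧ dz.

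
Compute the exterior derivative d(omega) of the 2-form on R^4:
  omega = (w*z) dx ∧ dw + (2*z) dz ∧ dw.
d(omega) = (-w) dx ∧ dz ∧ dw

For a 2-form omega = sum_{i<j} g_{ij} dx_i ∧ dx_j, the exterior derivative is
  d(omega) = sum_{i<j} d(g_{ij}) ∧ dx_i ∧ dx_j = sum_{i<j, k} (∂g_{ij}/∂x_k) dx_k ∧ dx_i ∧ dx_j.
Expand each term, using dx_k ∧ dx_i ∧ dx_j = sgn(permutation) dx_{(a)} ∧ dx_{(b)} ∧ dx_{(c)} with (a < b < c) sorted:
  d(w*z) includes (∂/∂z)(w*z) dz = (w) dz, which multiplied by dx ∧ dw gives (-w) dx ∧ dz ∧ dw
Collecting like 3-forms: d(omega) = (-w) dx ∧ dz ∧ dw.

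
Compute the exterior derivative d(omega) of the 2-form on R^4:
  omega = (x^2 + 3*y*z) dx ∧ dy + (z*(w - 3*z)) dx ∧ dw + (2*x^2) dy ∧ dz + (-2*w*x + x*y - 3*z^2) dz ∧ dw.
d(omega) = (4*x + 3*y) dx ∧ dy ∧ dz + (-3*w + y + 6*z) dx ∧ dz ∧ dw + (x) dy ∧ dz ∧ dw

For a 2-form omega = sum_{i<j} g_{ij} dx_i ∧ dx_j, the exterior derivative is
  d(omega) = sum_{i<j} d(g_{ij}) ∧ dx_i ∧ dx_j = sum_{i<j, k} (∂g_{ij}/∂x_k) dx_k ∧ dx_i ∧ dx_j.
Expand each term, using dx_k ∧ dx_i ∧ dx_j = sgn(permutation) dx_{(a)} ∧ dx_{(b)} ∧ dx_{(c)} with (a < b < c) sorted:
  d(x^2 + 3*y*z) includes (∂/∂z)(x^2 + 3*y*z) dz = (3*y) dz, which multiplied by dx ∧ dy gives (3*y) dx ∧ dy ∧ dz
  d(z*(w - 3*z)) includes (∂/∂z)(z*(w - 3*z)) dz = (w - 6*z) dz, which multiplied by dx ∧ dw gives (-w + 6*z) dx ∧ dz ∧ dw
  d(2*x^2) includes (∂/∂x)(2*x^2) dx = (4*x) dx, which multiplied by dy ∧ dz gives (4*x) dx ∧ dy ∧ dz
  d(-2*w*x + x*y - 3*z^2) includes (∂/∂x)(-2*w*x + x*y - 3*z^2) dx = (-2*w + y) dx, which multiplied by dz ∧ dw gives (-2*w + y) dx ∧ dz ∧ dw
  d(-2*w*x + x*y - 3*z^2) includes (∂/∂y)(-2*w*x + x*y - 3*z^2) dy = (x) dy, which multiplied by dz ∧ dw gives (x) dy ∧ dz ∧ dw
Collecting like 3-forms: d(omega) = (4*x + 3*y) dx ∧ dy ∧ dz + (-3*w + y + 6*z) dx ∧ dz ∧ dw + (x) dy ∧ dz ∧ dw.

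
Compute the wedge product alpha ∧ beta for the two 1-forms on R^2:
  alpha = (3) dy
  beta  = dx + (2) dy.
alpha ∧ beta = (-3) dx ∧ dy

Distribute the wedge, using dx_i ∧ dx_j = -dx_j ∧ dx_i and dx_i ∧ dx_i = 0. For each pair (i, j) with i < j, the coefficient of dx_i ∧ dx_j in alpha ∧ beta is (alpha_i * beta_j - alpha_j * beta_i). Collecting: alpha ∧ beta = (-3) dx ∧ dy.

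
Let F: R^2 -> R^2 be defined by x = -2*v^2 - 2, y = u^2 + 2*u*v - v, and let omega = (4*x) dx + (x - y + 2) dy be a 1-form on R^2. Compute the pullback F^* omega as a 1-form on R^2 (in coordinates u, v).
F^* omega = (-2*u^3 - 6*u^2*v - 8*u*v^2 + 2*u*v - 4*v^3 + 2*v^2) du + (-2*u^3 - 4*u^2*v + u^2 - 4*u*v^2 + 4*u*v + 32*v^3 + 2*v^2 + 31*v) dv

Using F^*(f dg) = (f ∘ F) d(g ∘ F), substitute each coordinate x_i by F_i(u, v) in f_i, and replace dx_i by d F_i = (∂F_i/∂u) du + (∂F_i/∂v) dv.
  For the x component: f_1(F) = -8*v^2 - 8; d F_1 = (0) du + (-4*v) dv
  For the y component: f_2(F) = -u^2 - 2*u*v - 2*v^2 + v; d F_2 = (2*u + 2*v) du + (2*u - 1) dv
Combining and collecting du, dv coefficients:
  coeff of du: -2*u^3 - 6*u^2*v - 8*u*v^2 + 2*u*v - 4*v^3 + 2*v^2
  coeff of dv: -2*u^3 - 4*u^2*v + u^2 - 4*u*v^2 + 4*u*v + 32*v^3 + 2*v^2 + 31*v
F^* omega = (-2*u^3 - 6*u^2*v - 8*u*v^2 + 2*u*v - 4*v^3 + 2*v^2) du + (-2*u^3 - 4*u^2*v + u^2 - 4*u*v^2 + 4*u*v + 32*v^3 + 2*v^2 + 31*v) dv.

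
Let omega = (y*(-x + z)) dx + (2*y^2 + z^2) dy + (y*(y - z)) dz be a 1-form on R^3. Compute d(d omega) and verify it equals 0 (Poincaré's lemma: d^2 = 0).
d(d omega) = 0

Step 1: d omega = sum_{i<j} (∂f_j/∂x_i - ∂f_i/∂x_j) dx_i ∧ dx_j:
  coeff of dx ∧ dy: x - z
  coeff of dx ∧ dz: -y
  coeff of dy ∧ dz: 2*y - 3*z
Step 2: Apply d again to each 2-form coefficient. The only possible 3-form in R^3 is dx ∧ dy ∧ dz, with coefficient
  ∂(coeff of dy∧dz)/∂x - ∂(coeff of dx∧dz)/∂y + ∂(coeff of dx∧dy)/∂z
  = ∂/∂x (2*y - 3*z) - ∂/∂y (-y) + ∂/∂z (x - z).
Each of these terms simplifies to sums of mixed partials that cancel in pairs. The result is 0 (by equality of mixed partials for smooth functions — Schwarz / Clairaut).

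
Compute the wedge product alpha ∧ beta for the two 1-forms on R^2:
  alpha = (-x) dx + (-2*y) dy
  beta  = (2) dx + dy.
alpha ∧ beta = (-x + 4*y) dx ∧ dy

Distribute the wedge, using dx_i ∧ dx_j = -dx_j ∧ dx_i and dx_i ∧ dx_i = 0. For each pair (i, j) with i < j, the coefficient of dx_i ∧ dx_j in alpha ∧ beta is (alpha_i * beta_j - alpha_j * beta_i). Collecting: alpha ∧ beta = (-x + 4*y) dx ∧ dy.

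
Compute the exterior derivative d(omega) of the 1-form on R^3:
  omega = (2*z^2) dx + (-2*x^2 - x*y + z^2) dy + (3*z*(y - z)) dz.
d(omega) = (-4*x - y) dx ∧ dy + (-4*z) dx ∧ dz + (z) dy ∧ dz

For a 1-form omega = sum_i f_i dx_i, the exterior derivative is
  d(omega) = sum_{i < j} (∂f_j/∂x_i - ∂f_i/∂x_j) dx_i ∧ dx_j.
  coefficient of dx ∧ dy: ∂f_2/∂x - ∂f_1/∂y = ∂(-2*x^2 - x*y + z^2)/∂x - ∂(2*z^2)/∂y = -4*x - y
  coefficient of dx ∧ dz: ∂f_3/∂x - ∂f_1/∂z = ∂(3*z*(y - z))/∂x - ∂(2*z^2)/∂z = -4*z
  coefficient of dy ∧ dz: ∂f_3/∂y - ∂f_2/∂z = ∂(3*z*(y - z))/∂y - ∂(-2*x^2 - x*y + z^2)/∂z = z
Assembling: d(omega) = (-4*x - y) dx ∧ dy + (-4*z) dx ∧ dz + (z) dy ∧ dz.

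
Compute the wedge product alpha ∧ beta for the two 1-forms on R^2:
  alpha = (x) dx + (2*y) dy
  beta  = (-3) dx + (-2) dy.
alpha ∧ beta = (-2*x + 6*y) dx ∧ dy

Distribute the wedge, using dx_i ∧ dx_j = -dx_j ∧ dx_i and dx_i ∧ dx_i = 0. For each pair (i, j) with i < j, the coefficient of dx_i ∧ dx_j in alpha ∧ beta is (alpha_i * beta_j - alpha_j * beta_i). Collecting: alpha ∧ beta = (-2*x + 6*y) dx ∧ dy.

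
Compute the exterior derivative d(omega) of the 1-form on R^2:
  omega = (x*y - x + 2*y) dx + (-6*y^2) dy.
d(omega) = (-x - 2) dx ∧ dy

For a 1-form omega = sum_i f_i dx_i, the exterior derivative is
  d(omega) = sum_{i < j} (∂f_j/∂x_i - ∂f_i/∂x_j) dx_i ∧ dx_j.
  coefficient of dx ∧ dy: ∂f_2/∂x - ∂f_1/∂y = ∂(-6*y^2)/∂x - ∂(x*y - x + 2*y)/∂y = -x - 2
Assembling: d(omega) = (-x - 2) dx ∧ dy.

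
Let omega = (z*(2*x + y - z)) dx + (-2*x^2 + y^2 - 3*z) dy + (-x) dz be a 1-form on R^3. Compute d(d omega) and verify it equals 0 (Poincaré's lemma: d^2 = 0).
d(d omega) = 0

Step 1: d omega = sum_{i<j} (∂f_j/∂x_i - ∂f_i/∂x_j) dx_i ∧ dx_j:
  coeff of dx ∧ dy: -4*x - z
  coeff of dx ∧ dz: -2*x - y + 2*z - 1
  coeff of dy ∧ dz: 3
Step 2: Apply d again to each 2-form coefficient. The only possible 3-form in R^3 is dx ∧ dy ∧ dz, with coefficient
  ∂(coeff of dy∧dz)/∂x - ∂(coeff of dx∧dz)/∂y + ∂(coeff of dx∧dy)/∂z
  = ∂/∂x (3) - ∂/∂y (-2*x - y + 2*z - 1) + ∂/∂z (-4*x - z).
Each of these terms simplifies to sums of mixed partials that cancel in pairs. The result is 0 (by equality of mixed partials for smooth functions — Schwarz / Clairaut).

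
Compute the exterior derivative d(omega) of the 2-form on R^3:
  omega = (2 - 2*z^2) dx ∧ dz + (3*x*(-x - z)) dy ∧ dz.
d(omega) = (-6*x - 3*z) dx ∧ dy ∧ dz

For a 2-form omega = sum_{i<j} g_{ij} dx_i ∧ dx_j, the exterior derivative is
  d(omega) = sum_{i<j} d(g_{ij}) ∧ dx_i ∧ dx_j = sum_{i<j, k} (∂g_{ij}/∂x_k) dx_k ∧ dx_i ∧ dx_j.
Expand each term, using dx_k ∧ dx_i ∧ dx_j = sgn(permutation) dx_{(a)} ∧ dx_{(b)} ∧ dx_{(c)} with (a < b < c) sorted:
  d(3*x*(-x - z)) includes (∂/∂x)(3*x*(-x - z)) dx = (-6*x - 3*z) dx, which multiplied by dy ∧ dz gives (-6*x - 3*z) dx ∧ dy ∧ dz
Collecting like 3-forms: d(omega) = (-6*x - 3*z) dx ∧ dy ∧ dz.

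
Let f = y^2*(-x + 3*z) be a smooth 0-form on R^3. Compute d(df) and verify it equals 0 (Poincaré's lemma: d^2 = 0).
d(df) = 0

Step 1: df = sum_i (∂f/∂x_i) dx_i = (-y^2) dx + (2*y*(-x + 3*z)) dy + (3*y^2) dz.
Step 2: Apply d again. Using the 1-form formula, the coefficient of dx ∧ dy in d(df) is ∂^2 f/∂x ∂y - ∂^2 f/∂y ∂x = (-2*y) - (-2*y) = 0 (equality of mixed partials for smooth f).
Similarly for dx ∧ dz and dy ∧ dz — all coefficients vanish. So d(df) = 0.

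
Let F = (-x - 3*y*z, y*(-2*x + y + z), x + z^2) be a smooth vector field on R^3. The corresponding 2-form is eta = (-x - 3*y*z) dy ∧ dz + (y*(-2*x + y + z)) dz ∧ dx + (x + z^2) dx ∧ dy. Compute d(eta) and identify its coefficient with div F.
d(eta) = (-2*x + 2*y + 3*z - 1) dx ∧ dy ∧ dz; div F = -2*x + 2*y + 3*z - 1

For a 2-form in R^3 of the form above, applying d gives a 3-form with coefficient ∂P/∂x + ∂Q/∂y + ∂R/∂z:
  ∂P/∂x = -1
  ∂Q/∂y = -2*x + 2*y + z
  ∂R/∂z = 2*z
Sum = -2*x + 2*y + 3*z - 1, which is exactly div F.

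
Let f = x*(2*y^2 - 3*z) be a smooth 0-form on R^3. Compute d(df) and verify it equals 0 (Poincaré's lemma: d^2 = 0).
d(df) = 0

Step 1: df = sum_i (∂f/∂x_i) dx_i = (2*y^2 - 3*z) dx + (4*x*y) dy + (-3*x) dz.
Step 2: Apply d again. Using the 1-form formula, the coefficient of dx ∧ dy in d(df) is ∂^2 f/∂x ∂y - ∂^2 f/∂y ∂x = (4*y) - (4*y) = 0 (equality of mixed partials for smooth f).
Similarly for dx ∧ dz and dy ∧ dz — all coefficients vanish. So d(df) = 0.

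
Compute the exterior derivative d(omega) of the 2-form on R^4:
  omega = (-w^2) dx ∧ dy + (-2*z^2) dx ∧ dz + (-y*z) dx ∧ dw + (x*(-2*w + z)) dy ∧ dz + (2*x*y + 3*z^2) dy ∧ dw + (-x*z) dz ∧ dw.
d(omega) = (-2*w + 2*y + z) dx ∧ dy ∧ dw + (y - z) dx ∧ dz ∧ dw + (-2*w + z) dx ∧ dy ∧ dz + (-2*x - 6*z) dy ∧ dz ∧ dw

For a 2-form omega = sum_{i<j} g_{ij} dx_i ∧ dx_j, the exterior derivative is
  d(omega) = sum_{i<j} d(g_{ij}) ∧ dx_i ∧ dx_j = sum_{i<j, k} (∂g_{ij}/∂x_k) dx_k ∧ dx_i ∧ dx_j.
Expand each term, using dx_k ∧ dx_i ∧ dx_j = sgn(permutation) dx_{(a)} ∧ dx_{(b)} ∧ dx_{(c)} with (a < b < c) sorted:
  d(-w^2) includes (∂/∂w)(-w^2) dw = (-2*w) dw, which multiplied by dx ∧ dy gives (-2*w) dx ∧ dy ∧ dw
  d(-y*z) includes (∂/∂y)(-y*z) dy = (-z) dy, which multiplied by dx ∧ dw gives (z) dx ∧ dy ∧ dw
  d(-y*z) includes (∂/∂z)(-y*z) dz = (-y) dz, which multiplied by dx ∧ dw gives (y) dx ∧ dz ∧ dw
  d(x*(-2*w + z)) includes (∂/∂x)(x*(-2*w + z)) dx = (-2*w + z) dx, which multiplied by dy ∧ dz gives (-2*w + z) dx ∧ dy ∧ dz
  d(x*(-2*w + z)) includes (∂/∂w)(x*(-2*w + z)) dw = (-2*x) dw, which multiplied by dy ∧ dz gives (-2*x) dy ∧ dz ∧ dw
  d(2*x*y + 3*z^2) includes (∂/∂x)(2*x*y + 3*z^2) dx = (2*y) dx, which multiplied by dy ∧ dw gives (2*y) dx ∧ dy ∧ dw
  d(2*x*y + 3*z^2) includes (∂/∂z)(2*x*y + 3*z^2) dz = (6*z) dz, which multiplied by dy ∧ dw gives (-6*z) dy ∧ dz ∧ dw
  d(-x*z) includes (∂/∂x)(-x*z) dx = (-z) dx, which multiplied by dz ∧ dw gives (-z) dx ∧ dz ∧ dw
Collecting like 3-forms: d(omega) = (-2*w + 2*y + z) dx ∧ dy ∧ dw + (y - z) dx ∧ dz ∧ dw + (-2*w + z) dx ∧ dy ∧ dz + (-2*x - 6*z) dy ∧ dz ∧ dw.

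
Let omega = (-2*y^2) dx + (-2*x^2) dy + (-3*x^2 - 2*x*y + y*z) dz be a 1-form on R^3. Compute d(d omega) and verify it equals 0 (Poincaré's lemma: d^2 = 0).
d(d omega) = 0

Step 1: d omega = sum_{i<j} (∂f_j/∂x_i - ∂f_i/∂x_j) dx_i ∧ dx_j:
  coeff of dx ∧ dy: -4*x + 4*y
  coeff of dx ∧ dz: -6*x - 2*y
  coeff of dy ∧ dz: -2*x + z
Step 2: Apply d again to each 2-form coefficient. The only possible 3-form in R^3 is dx ∧ dy ∧ dz, with coefficient
  ∂(coeff of dy∧dz)/∂x - ∂(coeff of dx∧dz)/∂y + ∂(coeff of dx∧dy)/∂z
  = ∂/∂x (-2*x + z) - ∂/∂y (-6*x - 2*y) + ∂/∂z (-4*x + 4*y).
Each of these terms simplifies to sums of mixed partials that cancel in pairs. The result is 0 (by equality of mixed partials for smooth functions — Schwarz / Clairaut).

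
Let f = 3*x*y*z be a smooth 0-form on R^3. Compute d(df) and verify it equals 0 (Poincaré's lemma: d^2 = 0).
d(df) = 0

Step 1: df = sum_i (∂f/∂x_i) dx_i = (3*y*z) dx + (3*x*z) dy + (3*x*y) dz.
Step 2: Apply d again. Using the 1-form formula, the coefficient of dx ∧ dy in d(df) is ∂^2 f/∂x ∂y - ∂^2 f/∂y ∂x = (3*z) - (3*z) = 0 (equality of mixed partials for smooth f).
Similarly for dx ∧ dz and dy ∧ dz — all coefficients vanish. So d(df) = 0.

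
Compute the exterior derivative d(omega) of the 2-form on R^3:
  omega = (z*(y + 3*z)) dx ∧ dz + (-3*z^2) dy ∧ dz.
d(omega) = (-z) dx ∧ dy ∧ dz

For a 2-form omega = sum_{i<j} g_{ij} dx_i ∧ dx_j, the exterior derivative is
  d(omega) = sum_{i<j} d(g_{ij}) ∧ dx_i ∧ dx_j = sum_{i<j, k} (∂g_{ij}/∂x_k) dx_k ∧ dx_i ∧ dx_j.
Expand each term, using dx_k ∧ dx_i ∧ dx_j = sgn(permutation) dx_{(a)} ∧ dx_{(b)} ∧ dx_{(c)} with (a < b < c) sorted:
  d(z*(y + 3*z)) includes (∂/∂y)(z*(y + 3*z)) dy = (z) dy, which multiplied by dx ∧ dz gives (-z) dx ∧ dy ∧ dz
Collecting like 3-forms: d(omega) = (-z) dx ∧ dy ∧ dz.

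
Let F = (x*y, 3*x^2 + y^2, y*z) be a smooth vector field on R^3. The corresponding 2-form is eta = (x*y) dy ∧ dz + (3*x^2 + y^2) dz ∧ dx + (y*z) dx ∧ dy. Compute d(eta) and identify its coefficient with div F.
d(eta) = (4*y) dx ∧ dy ∧ dz; div F = 4*y

For a 2-form in R^3 of the form above, applying d gives a 3-form with coefficient ∂P/∂x + ∂Q/∂y + ∂R/∂z:
  ∂P/∂x = y
  ∂Q/∂y = 2*y
  ∂R/∂z = y
Sum = 4*y, which is exactly div F.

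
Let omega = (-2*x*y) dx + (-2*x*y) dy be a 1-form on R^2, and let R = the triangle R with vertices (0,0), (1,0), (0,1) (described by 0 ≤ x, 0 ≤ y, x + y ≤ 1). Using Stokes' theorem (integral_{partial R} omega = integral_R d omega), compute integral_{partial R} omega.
integral_(partial R) omega = 0

Stokes: integral_partial_R omega = integral_R d omega with d omega = (∂Q/∂x - ∂P/∂y) dx ∧ dy.
  ∂Q/∂x = -2*y
  ∂P/∂y = -2*x
  integrand = ∂Q/∂x - ∂P/∂y = 2*x - 2*y.
Integrating over R: integral_0^1 integral_0^{1-x} (2*x - 2*y) dy dx = 0.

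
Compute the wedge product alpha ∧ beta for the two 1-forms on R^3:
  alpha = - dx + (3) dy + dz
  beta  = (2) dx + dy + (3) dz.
alpha ∧ beta = (-7) dx ∧ dy + (-5) dx ∧ dz + (8) dy ∧ dz

Distribute the wedge, using dx_i ∧ dx_j = -dx_j ∧ dx_i and dx_i ∧ dx_i = 0. For each pair (i, j) with i < j, the coefficient of dx_i ∧ dx_j in alpha ∧ beta is (alpha_i * beta_j - alpha_j * beta_i). Collecting: alpha ∧ beta = (-7) dx ∧ dy + (-5) dx ∧ dz + (8) dy ∧ dz.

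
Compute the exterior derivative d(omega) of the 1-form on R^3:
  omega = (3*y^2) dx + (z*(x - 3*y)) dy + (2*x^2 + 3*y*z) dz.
d(omega) = (-6*y + z) dx ∧ dy + (4*x) dx ∧ dz + (-x + 3*y + 3*z) dy ∧ dz

For a 1-form omega = sum_i f_i dx_i, the exterior derivative is
  d(omega) = sum_{i < j} (∂f_j/∂x_i - ∂f_i/∂x_j) dx_i ∧ dx_j.
  coefficient of dx ∧ dy: ∂f_2/∂x - ∂f_1/∂y = ∂(z*(x - 3*y))/∂x - ∂(3*y^2)/∂y = -6*y + z
  coefficient of dx ∧ dz: ∂f_3/∂x - ∂f_1/∂z = ∂(2*x^2 + 3*y*z)/∂x - ∂(3*y^2)/∂z = 4*x
  coefficient of dy ∧ dz: ∂f_3/∂y - ∂f_2/∂z = ∂(2*x^2 + 3*y*z)/∂y - ∂(z*(x - 3*y))/∂z = -x + 3*y + 3*z
Assembling: d(omega) = (-6*y + z) dx ∧ dy + (4*x) dx ∧ dz + (-x + 3*y + 3*z) dy ∧ dz.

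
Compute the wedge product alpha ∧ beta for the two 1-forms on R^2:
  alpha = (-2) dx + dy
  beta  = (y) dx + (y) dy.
alpha ∧ beta = (-3*y) dx ∧ dy

Distribute the wedge, using dx_i ∧ dx_j = -dx_j ∧ dx_i and dx_i ∧ dx_i = 0. For each pair (i, j) with i < j, the coefficient of dx_i ∧ dx_j in alpha ∧ beta is (alpha_i * beta_j - alpha_j * beta_i). Collecting: alpha ∧ beta = (-3*y) dx ∧ dy.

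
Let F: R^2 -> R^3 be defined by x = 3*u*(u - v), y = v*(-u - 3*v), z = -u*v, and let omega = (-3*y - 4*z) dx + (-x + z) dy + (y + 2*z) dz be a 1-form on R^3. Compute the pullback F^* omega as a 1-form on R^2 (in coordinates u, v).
F^* omega = (v*(45*u^2 + 34*u*v - 24*v^2)) du + (u*(3*u^2 - 2*u*v - 36*v^2)) dv

Using F^*(f dg) = (f ∘ F) d(g ∘ F), substitute each coordinate x_i by F_i(u, v) in f_i, and replace dx_i by d F_i = (∂F_i/∂u) du + (∂F_i/∂v) dv.
  For the x component: f_1(F) = v*(7*u + 9*v); d F_1 = (6*u - 3*v) du + (-3*u) dv
  For the y component: f_2(F) = u*(-3*u + 2*v); d F_2 = (-v) du + (-u - 6*v) dv
  For the z component: f_3(F) = 3*v*(-u - v); d F_3 = (-v) du + (-u) dv
Combining and collecting du, dv coefficients:
  coeff of du: v*(45*u^2 + 34*u*v - 24*v^2)
  coeff of dv: u*(3*u^2 - 2*u*v - 36*v^2)
F^* omega = (v*(45*u^2 + 34*u*v - 24*v^2)) du + (u*(3*u^2 - 2*u*v - 36*v^2)) dv.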